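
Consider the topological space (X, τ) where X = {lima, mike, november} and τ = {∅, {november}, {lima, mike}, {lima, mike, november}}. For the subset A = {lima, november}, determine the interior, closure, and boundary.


int(A) = {november}, cl(A) = {lima, mike, november}, ∂A = {lima, mike}.

Closed sets in (X, τ) are complements of opens:
  closed(X, τ) = {∅, {november}, {lima, mike}, {lima, mike, november}}.
int(A) = ⋃ {U ∈ τ : U ⊆ A}. Opens contained in A: ∅, {november}.
Taking the union of these: int(A) = {november}.
cl(A) = ⋂ {C closed : A ⊆ C}. Closed sets containing A: {lima, mike, november}.
Intersecting these: cl(A) = {lima, mike, november}.
∂A = cl(A) ∖ int(A) = {lima, mike, november} ∖ {november} = {lima, mike}.


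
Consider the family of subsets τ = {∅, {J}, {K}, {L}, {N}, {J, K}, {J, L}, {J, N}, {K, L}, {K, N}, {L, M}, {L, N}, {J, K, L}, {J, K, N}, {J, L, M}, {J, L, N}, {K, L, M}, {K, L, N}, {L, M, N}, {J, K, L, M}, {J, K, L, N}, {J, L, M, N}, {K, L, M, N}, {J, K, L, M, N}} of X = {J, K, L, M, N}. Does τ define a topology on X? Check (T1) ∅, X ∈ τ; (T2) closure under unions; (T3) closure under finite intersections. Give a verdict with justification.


τ IS a topology on X.

Axiom (T1): ∅ ∈ τ? Yes; X ∈ τ? Yes.
Axiom (T2/T3): check pairwise unions and intersections of members of τ.
All pairwise intersections and unions checked — each lies in τ. Therefore τ satisfies (T1), (T2), (T3): it IS a topology on X.


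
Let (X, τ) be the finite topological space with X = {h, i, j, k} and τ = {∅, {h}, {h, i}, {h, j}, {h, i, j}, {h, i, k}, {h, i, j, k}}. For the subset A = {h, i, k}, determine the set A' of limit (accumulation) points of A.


A' = {i, j, k}

For each x ∈ X, list the open sets U ∈ τ with x ∈ U, then check whether U ∩ (A ∖ {x}) ≠ ∅ for every such U.
  x = h: open {h} ∋ x has {h} ∩ (A ∖ {h}) = ∅, so x is NOT a limit point.
  x = i: opens ∋ x are {h, i}, {h, i, j}, {h, i, k}, {h, i, j, k}; each meets A ∖ {i}, so x IS a limit point.
  x = j: opens ∋ x are {h, j}, {h, i, j}, {h, i, j, k}; each meets A ∖ {j}, so x IS a limit point.
  x = k: opens ∋ x are {h, i, k}, {h, i, j, k}; each meets A ∖ {k}, so x IS a limit point.
Collecting: A' = {i, j, k}.


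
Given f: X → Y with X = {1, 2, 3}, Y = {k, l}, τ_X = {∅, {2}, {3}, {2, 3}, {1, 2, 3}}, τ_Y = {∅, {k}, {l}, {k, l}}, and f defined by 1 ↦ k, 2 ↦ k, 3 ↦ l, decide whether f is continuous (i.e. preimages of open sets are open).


f is NOT continuous.

Compute f^{-1}(U) for each U ∈ τ_Y:
  U = ∅: f^{-1}(U) = ∅ ∈ τ_X ✓.
  U = {k}: f^{-1}(U) = {1, 2} ∉ τ_X ✗.
  U = {l}: f^{-1}(U) = {3} ∈ τ_X ✓.
  U = {k, l}: f^{-1}(U) = {1, 2, 3} ∈ τ_X ✓.
Found U = {k} with f^{-1}(U) = {1, 2} not in τ_X. Therefore f is NOT continuous.


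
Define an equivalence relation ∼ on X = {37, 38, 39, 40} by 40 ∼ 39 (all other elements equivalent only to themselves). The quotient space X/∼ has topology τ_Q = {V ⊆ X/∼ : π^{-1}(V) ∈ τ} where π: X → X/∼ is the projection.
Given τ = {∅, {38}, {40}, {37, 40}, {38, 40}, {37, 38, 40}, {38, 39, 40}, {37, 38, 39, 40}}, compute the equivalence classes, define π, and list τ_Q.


X/∼ = {[37], [38], [39=40]}; |τ_Q| = 4.

Equivalence classes: [37], [38], [39=40].
Quotient map π: X → X/∼ sends 37 ↦ [37], 38 ↦ [38], 39 ↦ [39=40], 40 ↦ [39=40].
For each subset V ⊆ X/∼, compute π^{-1}(V) ⊆ X and check whether π^{-1}(V) ∈ τ. V is open in τ_Q iff π^{-1}(V) ∈ τ.
  V = {}: π^{-1}(V) = ∅ ∈ τ ✓.
  V = {[37]}: π^{-1}(V) = {37} ∉ τ ✗.
  V = {[38]}: π^{-1}(V) = {38} ∈ τ ✓.
  V = {[37], [38]}: π^{-1}(V) = {37, 38} ∉ τ ✗.
  V = {[39=40]}: π^{-1}(V) = {39, 40} ∉ τ ✗.
  V = {[37], [39=40]}: π^{-1}(V) = {37, 39, 40} ∉ τ ✗.
  V = {[38], [39=40]}: π^{-1}(V) = {38, 39, 40} ∈ τ ✓.
  V = {[37], [38], [39=40]}: π^{-1}(V) = {37, 38, 39, 40} ∈ τ ✓.
Open sets in the quotient: τ_Q = {{}, {[38]}, {[38], [39=40]}, {[37], [38], [39=40]}} (4 elements).


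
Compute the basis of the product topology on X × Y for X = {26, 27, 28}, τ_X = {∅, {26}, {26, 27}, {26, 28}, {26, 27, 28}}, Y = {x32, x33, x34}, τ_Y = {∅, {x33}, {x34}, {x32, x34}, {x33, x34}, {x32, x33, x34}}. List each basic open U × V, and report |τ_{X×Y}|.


Basis B = {∅ × ∅, {26} × {x33}, {26} × {x34}, {26} × {x32, x34}, {26} × {x33, x34}, {26, 27} × {x33}, {26, 28} × {x33}, {26, 27} × {x34}, {26, 28} × {x34}, {26} × {x32, x33, x34}, {26, 27, 28} × {x33}, {26, 27, 28} × {x34}, {26, 27} × {x32, x34}, {26, 28} × {x32, x34}, {26, 27} × {x33, x34}, {26, 28} × {x33, x34}, {26, 27} × {x32, x33, x34}, {26, 28} × {x32, x33, x34}, {26, 27, 28} × {x32, x34}, {26, 27, 28} × {x33, x34}, {26, 27, 28} × {x32, x33, x34}}; |τ_{X×Y}| = 70.

Enumerate products U × V with U ∈ τ_X, V ∈ τ_Y (deduplicated):
  ∅ × ∅ = {} (∅)
  {26} × {x33} = {(26,x33)}
  {26} × {x34} = {(26,x34)}
  {26} × {x32, x34} = {(26,x32), (26,x34)}
  {26} × {x33, x34} = {(26,x33), (26,x34)}
  {26, 27} × {x33} = {(26,x33), (27,x33)}
  {26, 28} × {x33} = {(26,x33), (28,x33)}
  {26, 27} × {x34} = {(26,x34), (27,x34)}
  {26, 28} × {x34} = {(26,x34), (28,x34)}
  {26} × {x32, x33, x34} = {(26,x32), (26,x33), (26,x34)}
  {26, 27, 28} × {x33} = {(26,x33), (27,x33), (28,x33)}
  {26, 27, 28} × {x34} = {(26,x34), (27,x34), (28,x34)}
  {26, 27} × {x32, x34} = {(26,x32), (26,x34), (27,x32), (27,x34)}
  {26, 28} × {x32, x34} = {(26,x32), (26,x34), (28,x32), (28,x34)}
  {26, 27} × {x33, x34} = {(26,x33), (26,x34), (27,x33), (27,x34)}
  {26, 28} × {x33, x34} = {(26,x33), (26,x34), (28,x33), (28,x34)}
  {26, 27} × {x32, x33, x34} = {(26,x32), (26,x33), (26,x34), (27,x32), (27,x33), (27,x34)}
  {26, 28} × {x32, x33, x34} = {(26,x32), (26,x33), (26,x34), (28,x32), (28,x33), (28,x34)}
  {26, 27, 28} × {x32, x34} = {(26,x32), (26,x34), (27,x32), (27,x34), (28,x32), (28,x34)}
  {26, 27, 28} × {x33, x34} = {(26,x33), (26,x34), (27,x33), (27,x34), (28,x33), (28,x34)}
  {26, 27, 28} × {x32, x33, x34} = {(26,x32), (26,x33), (26,x34), (27,x32), (27,x33), (27,x34), (28,x32), (28,x33), (28,x34)}
These 21 distinct sets form the basis B.
Close under arbitrary unions to get τ_{X×Y}; counting gives |τ_{X×Y}| = 70.


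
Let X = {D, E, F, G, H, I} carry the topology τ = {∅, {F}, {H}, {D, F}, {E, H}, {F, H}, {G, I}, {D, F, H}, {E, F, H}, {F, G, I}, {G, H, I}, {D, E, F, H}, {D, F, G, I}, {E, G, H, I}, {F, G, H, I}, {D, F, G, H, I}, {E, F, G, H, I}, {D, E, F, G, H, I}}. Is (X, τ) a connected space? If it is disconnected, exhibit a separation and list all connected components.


(X, τ) is disconnected; components = [{D, F}, {E, H}, {G, I}].

Find clopen sets (U ∈ τ with X ∖ U ∈ τ):
  U = ∅, X ∖ U = {D, E, F, G, H, I} — both open, so U is clopen.
  U = {D, F}, X ∖ U = {E, G, H, I} — both open, so U is clopen.
  U = {E, H}, X ∖ U = {D, F, G, I} — both open, so U is clopen.
  U = {G, I}, X ∖ U = {D, E, F, H} — both open, so U is clopen.
  U = {D, E, F, H}, X ∖ U = {G, I} — both open, so U is clopen.
  U = {D, F, G, I}, X ∖ U = {E, H} — both open, so U is clopen.
  U = {E, G, H, I}, X ∖ U = {D, F} — both open, so U is clopen.
  U = {D, E, F, G, H, I}, X ∖ U = ∅ — both open, so U is clopen.
Nontrivial clopen(s) exist: e.g. {E, G, H, I}. So (X, τ) is disconnected.
Compute connected components by grouping points that agree on all clopens:
  component: {D, F}
  component: {E, H}
  component: {G, I}


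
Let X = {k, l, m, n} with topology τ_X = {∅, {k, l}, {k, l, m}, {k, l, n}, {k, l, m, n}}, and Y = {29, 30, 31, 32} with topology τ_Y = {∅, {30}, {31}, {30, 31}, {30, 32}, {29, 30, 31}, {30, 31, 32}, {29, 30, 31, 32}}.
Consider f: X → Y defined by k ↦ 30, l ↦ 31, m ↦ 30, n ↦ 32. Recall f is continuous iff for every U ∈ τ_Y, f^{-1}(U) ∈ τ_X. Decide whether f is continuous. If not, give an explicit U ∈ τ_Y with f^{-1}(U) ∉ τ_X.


f is NOT continuous.

Compute f^{-1}(U) for each U ∈ τ_Y:
  U = ∅: f^{-1}(U) = ∅ ∈ τ_X ✓.
  U = {30}: f^{-1}(U) = {k, m} ∉ τ_X ✗.
  U = {31}: f^{-1}(U) = {l} ∉ τ_X ✗.
  U = {30, 31}: f^{-1}(U) = {k, l, m} ∈ τ_X ✓.
  U = {30, 32}: f^{-1}(U) = {k, m, n} ∉ τ_X ✗.
  U = {29, 30, 31}: f^{-1}(U) = {k, l, m} ∈ τ_X ✓.
  U = {30, 31, 32}: f^{-1}(U) = {k, l, m, n} ∈ τ_X ✓.
  U = {29, 30, 31, 32}: f^{-1}(U) = {k, l, m, n} ∈ τ_X ✓.
Found U = {30} with f^{-1}(U) = {k, m} not in τ_X. Therefore f is NOT continuous.


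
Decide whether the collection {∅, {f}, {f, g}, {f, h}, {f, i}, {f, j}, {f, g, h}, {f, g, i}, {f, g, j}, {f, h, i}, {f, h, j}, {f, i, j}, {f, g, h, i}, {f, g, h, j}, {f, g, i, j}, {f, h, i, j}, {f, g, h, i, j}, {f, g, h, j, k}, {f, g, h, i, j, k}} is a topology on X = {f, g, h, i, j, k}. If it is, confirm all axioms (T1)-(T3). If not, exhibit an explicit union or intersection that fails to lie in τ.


τ IS a topology on X.

Axiom (T1): ∅ ∈ τ? Yes; X ∈ τ? Yes.
Axiom (T2/T3): check pairwise unions and intersections of members of τ.
All pairwise intersections and unions checked — each lies in τ. Therefore τ satisfies (T1), (T2), (T3): it IS a topology on X.


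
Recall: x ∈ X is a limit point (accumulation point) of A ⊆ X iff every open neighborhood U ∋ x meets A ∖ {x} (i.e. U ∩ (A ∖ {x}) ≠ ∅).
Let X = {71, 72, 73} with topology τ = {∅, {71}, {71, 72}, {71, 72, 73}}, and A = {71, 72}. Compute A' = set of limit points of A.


A' = {72, 73}

For each x ∈ X, list the open sets U ∈ τ with x ∈ U, then check whether U ∩ (A ∖ {x}) ≠ ∅ for every such U.
  x = 71: open {71} ∋ x has {71} ∩ (A ∖ {71}) = ∅, so x is NOT a limit point.
  x = 72: opens ∋ x are {71, 72}, {71, 72, 73}; each meets A ∖ {72}, so x IS a limit point.
  x = 73: opens ∋ x are {71, 72, 73}; each meets A ∖ {73}, so x IS a limit point.
Collecting: A' = {72, 73}.


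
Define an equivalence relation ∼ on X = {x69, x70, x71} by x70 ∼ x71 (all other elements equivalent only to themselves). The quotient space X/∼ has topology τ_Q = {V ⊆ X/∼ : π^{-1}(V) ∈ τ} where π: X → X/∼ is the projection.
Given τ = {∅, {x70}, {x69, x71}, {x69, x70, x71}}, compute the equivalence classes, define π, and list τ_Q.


X/∼ = {[x69], [x70=x71]}; |τ_Q| = 2.

Equivalence classes: [x69], [x70=x71].
Quotient map π: X → X/∼ sends x69 ↦ [x69], x70 ↦ [x70=x71], x71 ↦ [x70=x71].
For each subset V ⊆ X/∼, compute π^{-1}(V) ⊆ X and check whether π^{-1}(V) ∈ τ. V is open in τ_Q iff π^{-1}(V) ∈ τ.
  V = {}: π^{-1}(V) = ∅ ∈ τ ✓.
  V = {[x69]}: π^{-1}(V) = {x69} ∉ τ ✗.
  V = {[x70=x71]}: π^{-1}(V) = {x70, x71} ∉ τ ✗.
  V = {[x69], [x70=x71]}: π^{-1}(V) = {x69, x70, x71} ∈ τ ✓.
Open sets in the quotient: τ_Q = {{}, {[x69], [x70=x71]}} (2 elements).


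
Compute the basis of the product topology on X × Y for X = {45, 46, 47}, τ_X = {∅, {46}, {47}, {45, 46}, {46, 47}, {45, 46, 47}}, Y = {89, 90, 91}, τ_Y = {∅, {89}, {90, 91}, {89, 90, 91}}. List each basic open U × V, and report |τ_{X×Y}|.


Basis B = {∅ × ∅, {46} × {89}, {47} × {89}, {45, 46} × {89}, {46, 47} × {89}, {46} × {90, 91}, {47} × {90, 91}, {45, 46, 47} × {89}, {46} × {89, 90, 91}, {47} × {89, 90, 91}, {45, 46} × {90, 91}, {46, 47} × {90, 91}, {45, 46} × {89, 90, 91}, {45, 46, 47} × {90, 91}, {46, 47} × {89, 90, 91}, {45, 46, 47} × {89, 90, 91}}; |τ_{X×Y}| = 36.

Enumerate products U × V with U ∈ τ_X, V ∈ τ_Y (deduplicated):
  ∅ × ∅ = {} (∅)
  {46} × {89} = {(46,89)}
  {47} × {89} = {(47,89)}
  {45, 46} × {89} = {(45,89), (46,89)}
  {46, 47} × {89} = {(46,89), (47,89)}
  {46} × {90, 91} = {(46,90), (46,91)}
  {47} × {90, 91} = {(47,90), (47,91)}
  {45, 46, 47} × {89} = {(45,89), (46,89), (47,89)}
  {46} × {89, 90, 91} = {(46,89), (46,90), (46,91)}
  {47} × {89, 90, 91} = {(47,89), (47,90), (47,91)}
  {45, 46} × {90, 91} = {(45,90), (45,91), (46,90), (46,91)}
  {46, 47} × {90, 91} = {(46,90), (46,91), (47,90), (47,91)}
  {45, 46} × {89, 90, 91} = {(45,89), (45,90), (45,91), (46,89), (46,90), (46,91)}
  {45, 46, 47} × {90, 91} = {(45,90), (45,91), (46,90), (46,91), (47,90), (47,91)}
  {46, 47} × {89, 90, 91} = {(46,89), (46,90), (46,91), (47,89), (47,90), (47,91)}
  {45, 46, 47} × {89, 90, 91} = {(45,89), (45,90), (45,91), (46,89), (46,90), (46,91), (47,89), (47,90), (47,91)}
These 16 distinct sets form the basis B.
Close under arbitrary unions to get τ_{X×Y}; counting gives |τ_{X×Y}| = 36.


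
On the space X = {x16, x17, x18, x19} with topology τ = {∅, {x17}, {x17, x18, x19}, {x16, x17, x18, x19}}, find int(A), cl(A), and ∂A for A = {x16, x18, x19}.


int(A) = ∅, cl(A) = {x16, x18, x19}, ∂A = {x16, x18, x19}.

Closed sets in (X, τ) are complements of opens:
  closed(X, τ) = {∅, {x16}, {x16, x18, x19}, {x16, x17, x18, x19}}.
int(A) = ⋃ {U ∈ τ : U ⊆ A}. Opens contained in A: ∅.
Taking the union of these: int(A) = ∅.
cl(A) = ⋂ {C closed : A ⊆ C}. Closed sets containing A: {x16, x18, x19}, {x16, x17, x18, x19}.
Intersecting these: cl(A) = {x16, x18, x19}.
∂A = cl(A) ∖ int(A) = {x16, x18, x19} ∖ ∅ = {x16, x18, x19}.


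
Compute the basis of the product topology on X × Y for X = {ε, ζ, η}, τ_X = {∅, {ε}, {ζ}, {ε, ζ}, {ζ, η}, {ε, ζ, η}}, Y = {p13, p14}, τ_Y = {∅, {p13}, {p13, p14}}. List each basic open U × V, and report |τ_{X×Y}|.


Basis B = {∅ × ∅, {ε} × {p13}, {ζ} × {p13}, {ε} × {p13, p14}, {ε, ζ} × {p13}, {ζ} × {p13, p14}, {ζ, η} × {p13}, {ε, ζ, η} × {p13}, {ε, ζ} × {p13, p14}, {ζ, η} × {p13, p14}, {ε, ζ, η} × {p13, p14}}; |τ_{X×Y}| = 18.

Enumerate products U × V with U ∈ τ_X, V ∈ τ_Y (deduplicated):
  ∅ × ∅ = {} (∅)
  {ε} × {p13} = {(ε,p13)}
  {ζ} × {p13} = {(ζ,p13)}
  {ε} × {p13, p14} = {(ε,p13), (ε,p14)}
  {ε, ζ} × {p13} = {(ε,p13), (ζ,p13)}
  {ζ} × {p13, p14} = {(ζ,p13), (ζ,p14)}
  {ζ, η} × {p13} = {(ζ,p13), (η,p13)}
  {ε, ζ, η} × {p13} = {(ε,p13), (ζ,p13), (η,p13)}
  {ε, ζ} × {p13, p14} = {(ε,p13), (ε,p14), (ζ,p13), (ζ,p14)}
  {ζ, η} × {p13, p14} = {(ζ,p13), (ζ,p14), (η,p13), (η,p14)}
  {ε, ζ, η} × {p13, p14} = {(ε,p13), (ε,p14), (ζ,p13), (ζ,p14), (η,p13), (η,p14)}
These 11 distinct sets form the basis B.
Close under arbitrary unions to get τ_{X×Y}; counting gives |τ_{X×Y}| = 18.


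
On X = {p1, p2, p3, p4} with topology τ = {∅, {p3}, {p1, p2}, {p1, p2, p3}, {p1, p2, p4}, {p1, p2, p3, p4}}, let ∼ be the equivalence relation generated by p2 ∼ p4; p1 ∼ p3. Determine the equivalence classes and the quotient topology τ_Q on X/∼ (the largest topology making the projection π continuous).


X/∼ = {[p1=p3], [p2=p4]}; |τ_Q| = 2.

Equivalence classes: [p1=p3], [p2=p4].
Quotient map π: X → X/∼ sends p1 ↦ [p1=p3], p2 ↦ [p2=p4], p3 ↦ [p1=p3], p4 ↦ [p2=p4].
For each subset V ⊆ X/∼, compute π^{-1}(V) ⊆ X and check whether π^{-1}(V) ∈ τ. V is open in τ_Q iff π^{-1}(V) ∈ τ.
  V = {}: π^{-1}(V) = ∅ ∈ τ ✓.
  V = {[p1=p3]}: π^{-1}(V) = {p1, p3} ∉ τ ✗.
  V = {[p2=p4]}: π^{-1}(V) = {p2, p4} ∉ τ ✗.
  V = {[p1=p3], [p2=p4]}: π^{-1}(V) = {p1, p2, p3, p4} ∈ τ ✓.
Open sets in the quotient: τ_Q = {{}, {[p1=p3], [p2=p4]}} (2 elements).


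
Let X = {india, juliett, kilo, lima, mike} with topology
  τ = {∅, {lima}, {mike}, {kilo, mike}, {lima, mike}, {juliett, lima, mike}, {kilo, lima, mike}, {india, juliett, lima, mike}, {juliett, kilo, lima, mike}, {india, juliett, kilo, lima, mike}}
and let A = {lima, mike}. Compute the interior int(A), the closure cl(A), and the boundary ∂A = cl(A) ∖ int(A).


int(A) = {lima, mike}, cl(A) = {india, juliett, kilo, lima, mike}, ∂A = {india, juliett, kilo}.

Closed sets in (X, τ) are complements of opens:
  closed(X, τ) = {∅, {india}, {kilo}, {india, juliett}, {india, kilo}, {india, juliett, kilo}, {india, juliett, lima}, {india, juliett, kilo, lima}, {india, juliett, kilo, mike}, {india, juliett, kilo, lima, mike}}.
int(A) = ⋃ {U ∈ τ : U ⊆ A}. Opens contained in A: ∅, {lima}, {mike}, {lima, mike}.
Taking the union of these: int(A) = {lima, mike}.
cl(A) = ⋂ {C closed : A ⊆ C}. Closed sets containing A: {india, juliett, kilo, lima, mike}.
Intersecting these: cl(A) = {india, juliett, kilo, lima, mike}.
∂A = cl(A) ∖ int(A) = {india, juliett, kilo, lima, mike} ∖ {lima, mike} = {india, juliett, kilo}.


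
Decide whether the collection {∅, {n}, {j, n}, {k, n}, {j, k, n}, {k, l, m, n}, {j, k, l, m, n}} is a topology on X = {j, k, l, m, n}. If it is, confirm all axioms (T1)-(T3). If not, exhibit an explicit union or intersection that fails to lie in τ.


τ IS a topology on X.

Axiom (T1): ∅ ∈ τ? Yes; X ∈ τ? Yes.
Axiom (T2/T3): check pairwise unions and intersections of members of τ.
All pairwise intersections and unions checked — each lies in τ. Therefore τ satisfies (T1), (T2), (T3): it IS a topology on X.


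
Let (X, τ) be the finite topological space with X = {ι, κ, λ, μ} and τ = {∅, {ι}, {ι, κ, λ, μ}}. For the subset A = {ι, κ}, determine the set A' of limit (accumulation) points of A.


A' = {κ, λ, μ}

For each x ∈ X, list the open sets U ∈ τ with x ∈ U, then check whether U ∩ (A ∖ {x}) ≠ ∅ for every such U.
  x = ι: open {ι} ∋ x has {ι} ∩ (A ∖ {ι}) = ∅, so x is NOT a limit point.
  x = κ: opens ∋ x are {ι, κ, λ, μ}; each meets A ∖ {κ}, so x IS a limit point.
  x = λ: opens ∋ x are {ι, κ, λ, μ}; each meets A ∖ {λ}, so x IS a limit point.
  x = μ: opens ∋ x are {ι, κ, λ, μ}; each meets A ∖ {μ}, so x IS a limit point.
Collecting: A' = {κ, λ, μ}.


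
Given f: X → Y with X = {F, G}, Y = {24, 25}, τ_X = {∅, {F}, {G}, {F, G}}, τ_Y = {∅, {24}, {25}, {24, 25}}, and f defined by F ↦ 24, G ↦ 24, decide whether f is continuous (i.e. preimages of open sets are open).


f IS continuous.

Compute f^{-1}(U) for each U ∈ τ_Y:
  U = ∅: f^{-1}(U) = ∅ ∈ τ_X ✓.
  U = {24}: f^{-1}(U) = {F, G} ∈ τ_X ✓.
  U = {25}: f^{-1}(U) = ∅ ∈ τ_X ✓.
  U = {24, 25}: f^{-1}(U) = {F, G} ∈ τ_X ✓.
Every preimage lies in τ_X, so f IS continuous.


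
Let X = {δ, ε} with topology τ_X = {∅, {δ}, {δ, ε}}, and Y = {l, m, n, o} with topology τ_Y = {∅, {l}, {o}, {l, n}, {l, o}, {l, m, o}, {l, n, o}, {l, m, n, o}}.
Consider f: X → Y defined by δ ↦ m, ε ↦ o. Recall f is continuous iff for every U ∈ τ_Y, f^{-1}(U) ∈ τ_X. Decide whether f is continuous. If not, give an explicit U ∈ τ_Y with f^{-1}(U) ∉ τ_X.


f is NOT continuous.

Compute f^{-1}(U) for each U ∈ τ_Y:
  U = ∅: f^{-1}(U) = ∅ ∈ τ_X ✓.
  U = {l}: f^{-1}(U) = ∅ ∈ τ_X ✓.
  U = {o}: f^{-1}(U) = {ε} ∉ τ_X ✗.
  U = {l, n}: f^{-1}(U) = ∅ ∈ τ_X ✓.
  U = {l, o}: f^{-1}(U) = {ε} ∉ τ_X ✗.
  U = {l, m, o}: f^{-1}(U) = {δ, ε} ∈ τ_X ✓.
  U = {l, n, o}: f^{-1}(U) = {ε} ∉ τ_X ✗.
  U = {l, m, n, o}: f^{-1}(U) = {δ, ε} ∈ τ_X ✓.
Found U = {o} with f^{-1}(U) = {ε} not in τ_X. Therefore f is NOT continuous.


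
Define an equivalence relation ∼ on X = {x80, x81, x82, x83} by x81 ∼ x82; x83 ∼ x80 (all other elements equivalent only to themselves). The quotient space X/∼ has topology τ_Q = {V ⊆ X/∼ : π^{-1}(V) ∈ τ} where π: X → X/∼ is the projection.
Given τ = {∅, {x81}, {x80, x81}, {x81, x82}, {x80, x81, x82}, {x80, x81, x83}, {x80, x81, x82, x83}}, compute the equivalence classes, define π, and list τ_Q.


X/∼ = {[x80=x83], [x81=x82]}; |τ_Q| = 3.

Equivalence classes: [x80=x83], [x81=x82].
Quotient map π: X → X/∼ sends x80 ↦ [x80=x83], x81 ↦ [x81=x82], x82 ↦ [x81=x82], x83 ↦ [x80=x83].
For each subset V ⊆ X/∼, compute π^{-1}(V) ⊆ X and check whether π^{-1}(V) ∈ τ. V is open in τ_Q iff π^{-1}(V) ∈ τ.
  V = {}: π^{-1}(V) = ∅ ∈ τ ✓.
  V = {[x80=x83]}: π^{-1}(V) = {x80, x83} ∉ τ ✗.
  V = {[x81=x82]}: π^{-1}(V) = {x81, x82} ∈ τ ✓.
  V = {[x80=x83], [x81=x82]}: π^{-1}(V) = {x80, x81, x82, x83} ∈ τ ✓.
Open sets in the quotient: τ_Q = {{}, {[x81=x82]}, {[x80=x83], [x81=x82]}} (3 elements).


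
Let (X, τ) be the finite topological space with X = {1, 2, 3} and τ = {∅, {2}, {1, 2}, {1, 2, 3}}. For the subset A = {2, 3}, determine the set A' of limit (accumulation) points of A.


A' = {1, 3}

For each x ∈ X, list the open sets U ∈ τ with x ∈ U, then check whether U ∩ (A ∖ {x}) ≠ ∅ for every such U.
  x = 1: opens ∋ x are {1, 2}, {1, 2, 3}; each meets A ∖ {1}, so x IS a limit point.
  x = 2: open {2} ∋ x has {2} ∩ (A ∖ {2}) = ∅, so x is NOT a limit point.
  x = 3: opens ∋ x are {1, 2, 3}; each meets A ∖ {3}, so x IS a limit point.
Collecting: A' = {1, 3}.


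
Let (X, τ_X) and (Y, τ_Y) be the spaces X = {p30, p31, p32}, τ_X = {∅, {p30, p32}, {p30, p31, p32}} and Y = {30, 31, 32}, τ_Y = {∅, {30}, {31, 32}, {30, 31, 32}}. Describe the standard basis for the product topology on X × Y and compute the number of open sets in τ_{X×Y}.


Basis B = {∅ × ∅, {p30, p32} × {30}, {p30, p31, p32} × {30}, {p30, p32} × {31, 32}, {p30, p32} × {30, 31, 32}, {p30, p31, p32} × {31, 32}, {p30, p31, p32} × {30, 31, 32}}; |τ_{X×Y}| = 9.

Enumerate products U × V with U ∈ τ_X, V ∈ τ_Y (deduplicated):
  ∅ × ∅ = {} (∅)
  {p30, p32} × {30} = {(p30,30), (p32,30)}
  {p30, p31, p32} × {30} = {(p30,30), (p31,30), (p32,30)}
  {p30, p32} × {31, 32} = {(p30,31), (p30,32), (p32,31), (p32,32)}
  {p30, p32} × {30, 31, 32} = {(p30,30), (p30,31), (p30,32), (p32,30), (p32,31), (p32,32)}
  {p30, p31, p32} × {31, 32} = {(p30,31), (p30,32), (p31,31), (p31,32), (p32,31), (p32,32)}
  {p30, p31, p32} × {30, 31, 32} = {(p30,30), (p30,31), (p30,32), (p31,30), (p31,31), (p31,32), (p32,30), (p32,31), (p32,32)}
These 7 distinct sets form the basis B.
Close under arbitrary unions to get τ_{X×Y}; counting gives |τ_{X×Y}| = 9.


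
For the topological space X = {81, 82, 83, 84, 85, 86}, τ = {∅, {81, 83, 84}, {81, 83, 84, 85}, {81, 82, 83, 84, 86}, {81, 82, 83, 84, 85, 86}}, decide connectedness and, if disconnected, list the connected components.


(X, τ) is connected.

Find clopen sets (U ∈ τ with X ∖ U ∈ τ):
  U = ∅, X ∖ U = {81, 82, 83, 84, 85, 86} — both open, so U is clopen.
  U = {81, 82, 83, 84, 85, 86}, X ∖ U = ∅ — both open, so U is clopen.
Only trivial clopens (∅ and X) exist, so (X, τ) is connected.
Compute connected components by grouping points that agree on all clopens:
  component: {81, 82, 83, 84, 85, 86}


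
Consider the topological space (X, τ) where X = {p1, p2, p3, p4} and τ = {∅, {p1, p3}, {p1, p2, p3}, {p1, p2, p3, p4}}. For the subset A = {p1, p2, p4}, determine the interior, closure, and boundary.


int(A) = ∅, cl(A) = {p1, p2, p3, p4}, ∂A = {p1, p2, p3, p4}.

Closed sets in (X, τ) are complements of opens:
  closed(X, τ) = {∅, {p4}, {p2, p4}, {p1, p2, p3, p4}}.
int(A) = ⋃ {U ∈ τ : U ⊆ A}. Opens contained in A: ∅.
Taking the union of these: int(A) = ∅.
cl(A) = ⋂ {C closed : A ⊆ C}. Closed sets containing A: {p1, p2, p3, p4}.
Intersecting these: cl(A) = {p1, p2, p3, p4}.
∂A = cl(A) ∖ int(A) = {p1, p2, p3, p4} ∖ ∅ = {p1, p2, p3, p4}.


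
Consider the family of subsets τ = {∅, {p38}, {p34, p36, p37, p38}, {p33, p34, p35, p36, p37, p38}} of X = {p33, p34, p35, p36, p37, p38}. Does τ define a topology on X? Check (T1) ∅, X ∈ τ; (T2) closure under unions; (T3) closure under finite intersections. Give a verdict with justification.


τ IS a topology on X.

Axiom (T1): ∅ ∈ τ? Yes; X ∈ τ? Yes.
Axiom (T2/T3): check pairwise unions and intersections of members of τ.
All pairwise intersections and unions checked — each lies in τ. Therefore τ satisfies (T1), (T2), (T3): it IS a topology on X.


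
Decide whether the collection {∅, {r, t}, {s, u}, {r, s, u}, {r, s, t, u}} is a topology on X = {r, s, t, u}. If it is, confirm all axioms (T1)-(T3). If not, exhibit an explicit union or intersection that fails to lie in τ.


τ is NOT a topology on X.

Axiom (T1): ∅ ∈ τ? Yes; X ∈ τ? Yes.
Axiom (T2/T3): check pairwise unions and intersections of members of τ.
Counterexample for (T3): {r, t} ∩ {r, s, u} = {r} ∉ τ. Therefore τ is NOT a topology.


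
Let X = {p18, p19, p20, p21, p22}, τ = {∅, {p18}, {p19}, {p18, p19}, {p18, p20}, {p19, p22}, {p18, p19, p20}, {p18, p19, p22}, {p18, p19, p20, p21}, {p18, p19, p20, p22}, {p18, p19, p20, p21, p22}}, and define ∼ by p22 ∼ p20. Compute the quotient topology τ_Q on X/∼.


X/∼ = {[p18], [p19], [p20=p22], [p21]}; |τ_Q| = 6.

Equivalence classes: [p18], [p19], [p20=p22], [p21].
Quotient map π: X → X/∼ sends p18 ↦ [p18], p19 ↦ [p19], p20 ↦ [p20=p22], p21 ↦ [p21], p22 ↦ [p20=p22].
For each subset V ⊆ X/∼, compute π^{-1}(V) ⊆ X and check whether π^{-1}(V) ∈ τ. V is open in τ_Q iff π^{-1}(V) ∈ τ.
  V = {}: π^{-1}(V) = ∅ ∈ τ ✓.
  V = {[p18]}: π^{-1}(V) = {p18} ∈ τ ✓.
  V = {[p19]}: π^{-1}(V) = {p19} ∈ τ ✓.
  V = {[p18], [p19]}: π^{-1}(V) = {p18, p19} ∈ τ ✓.
  V = {[p20=p22]}: π^{-1}(V) = {p20, p22} ∉ τ ✗.
  V = {[p18], [p20=p22]}: π^{-1}(V) = {p18, p20, p22} ∉ τ ✗.
  V = {[p19], [p20=p22]}: π^{-1}(V) = {p19, p20, p22} ∉ τ ✗.
  V = {[p18], [p19], [p20=p22]}: π^{-1}(V) = {p18, p19, p20, p22} ∈ τ ✓.
  V = {[p21]}: π^{-1}(V) = {p21} ∉ τ ✗.
  V = {[p18], [p21]}: π^{-1}(V) = {p18, p21} ∉ τ ✗.
  V = {[p19], [p21]}: π^{-1}(V) = {p19, p21} ∉ τ ✗.
  V = {[p18], [p19], [p21]}: π^{-1}(V) = {p18, p19, p21} ∉ τ ✗.
  V = {[p20=p22], [p21]}: π^{-1}(V) = {p20, p21, p22} ∉ τ ✗.
  V = {[p18], [p20=p22], [p21]}: π^{-1}(V) = {p18, p20, p21, p22} ∉ τ ✗.
  V = {[p19], [p20=p22], [p21]}: π^{-1}(V) = {p19, p20, p21, p22} ∉ τ ✗.
  V = {[p18], [p19], [p20=p22], [p21]}: π^{-1}(V) = {p18, p19, p20, p21, p22} ∈ τ ✓.
Open sets in the quotient: τ_Q = {{}, {[p18]}, {[p19]}, {[p18], [p19]}, {[p18], [p19], [p20=p22]}, {[p18], [p19], [p20=p22], [p21]}} (6 elements).


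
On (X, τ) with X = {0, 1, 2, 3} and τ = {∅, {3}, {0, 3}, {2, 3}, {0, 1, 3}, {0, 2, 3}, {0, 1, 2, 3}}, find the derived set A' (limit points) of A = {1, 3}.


A' = {0, 1, 2}

For each x ∈ X, list the open sets U ∈ τ with x ∈ U, then check whether U ∩ (A ∖ {x}) ≠ ∅ for every such U.
  x = 0: opens ∋ x are {0, 3}, {0, 1, 3}, {0, 2, 3}, {0, 1, 2, 3}; each meets A ∖ {0}, so x IS a limit point.
  x = 1: opens ∋ x are {0, 1, 3}, {0, 1, 2, 3}; each meets A ∖ {1}, so x IS a limit point.
  x = 2: opens ∋ x are {2, 3}, {0, 2, 3}, {0, 1, 2, 3}; each meets A ∖ {2}, so x IS a limit point.
  x = 3: open {3} ∋ x has {3} ∩ (A ∖ {3}) = ∅, so x is NOT a limit point.
Collecting: A' = {0, 1, 2}.


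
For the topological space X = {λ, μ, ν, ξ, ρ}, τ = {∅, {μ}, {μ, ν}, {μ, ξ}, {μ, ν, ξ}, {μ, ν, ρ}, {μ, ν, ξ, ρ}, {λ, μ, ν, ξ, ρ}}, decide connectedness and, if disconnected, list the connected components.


(X, τ) is connected.

Find clopen sets (U ∈ τ with X ∖ U ∈ τ):
  U = ∅, X ∖ U = {λ, μ, ν, ξ, ρ} — both open, so U is clopen.
  U = {λ, μ, ν, ξ, ρ}, X ∖ U = ∅ — both open, so U is clopen.
Only trivial clopens (∅ and X) exist, so (X, τ) is connected.
Compute connected components by grouping points that agree on all clopens:
  component: {λ, μ, ν, ξ, ρ}


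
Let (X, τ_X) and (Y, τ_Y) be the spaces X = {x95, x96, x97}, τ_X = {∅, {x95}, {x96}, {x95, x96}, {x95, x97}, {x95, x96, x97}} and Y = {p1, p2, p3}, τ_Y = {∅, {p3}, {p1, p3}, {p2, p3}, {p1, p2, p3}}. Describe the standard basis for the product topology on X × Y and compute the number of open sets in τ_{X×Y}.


Basis B = {∅ × ∅, {x95} × {p3}, {x96} × {p3}, {x95} × {p1, p3}, {x95} × {p2, p3}, {x95, x96} × {p3}, {x95, x97} × {p3}, {x96} × {p1, p3}, {x96} × {p2, p3}, {x95} × {p1, p2, p3}, {x95, x96, x97} × {p3}, {x96} × {p1, p2, p3}, {x95, x96} × {p1, p3}, {x95, x97} × {p1, p3}, {x95, x96} × {p2, p3}, {x95, x97} × {p2, p3}, {x95, x96} × {p1, p2, p3}, {x95, x97} × {p1, p2, p3}, {x95, x96, x97} × {p1, p3}, {x95, x96, x97} × {p2, p3}, {x95, x96, x97} × {p1, p2, p3}}; |τ_{X×Y}| = 70.

Enumerate products U × V with U ∈ τ_X, V ∈ τ_Y (deduplicated):
  ∅ × ∅ = {} (∅)
  {x95} × {p3} = {(x95,p3)}
  {x96} × {p3} = {(x96,p3)}
  {x95} × {p1, p3} = {(x95,p1), (x95,p3)}
  {x95} × {p2, p3} = {(x95,p2), (x95,p3)}
  {x95, x96} × {p3} = {(x95,p3), (x96,p3)}
  {x95, x97} × {p3} = {(x95,p3), (x97,p3)}
  {x96} × {p1, p3} = {(x96,p1), (x96,p3)}
  {x96} × {p2, p3} = {(x96,p2), (x96,p3)}
  {x95} × {p1, p2, p3} = {(x95,p1), (x95,p2), (x95,p3)}
  {x95, x96, x97} × {p3} = {(x95,p3), (x96,p3), (x97,p3)}
  {x96} × {p1, p2, p3} = {(x96,p1), (x96,p2), (x96,p3)}
  {x95, x96} × {p1, p3} = {(x95,p1), (x95,p3), (x96,p1), (x96,p3)}
  {x95, x97} × {p1, p3} = {(x95,p1), (x95,p3), (x97,p1), (x97,p3)}
  {x95, x96} × {p2, p3} = {(x95,p2), (x95,p3), (x96,p2), (x96,p3)}
  {x95, x97} × {p2, p3} = {(x95,p2), (x95,p3), (x97,p2), (x97,p3)}
  {x95, x96} × {p1, p2, p3} = {(x95,p1), (x95,p2), (x95,p3), (x96,p1), (x96,p2), (x96,p3)}
  {x95, x97} × {p1, p2, p3} = {(x95,p1), (x95,p2), (x95,p3), (x97,p1), (x97,p2), (x97,p3)}
  {x95, x96, x97} × {p1, p3} = {(x95,p1), (x95,p3), (x96,p1), (x96,p3), (x97,p1), (x97,p3)}
  {x95, x96, x97} × {p2, p3} = {(x95,p2), (x95,p3), (x96,p2), (x96,p3), (x97,p2), (x97,p3)}
  {x95, x96, x97} × {p1, p2, p3} = {(x95,p1), (x95,p2), (x95,p3), (x96,p1), (x96,p2), (x96,p3), (x97,p1), (x97,p2), (x97,p3)}
These 21 distinct sets form the basis B.
Close under arbitrary unions to get τ_{X×Y}; counting gives |τ_{X×Y}| = 70.


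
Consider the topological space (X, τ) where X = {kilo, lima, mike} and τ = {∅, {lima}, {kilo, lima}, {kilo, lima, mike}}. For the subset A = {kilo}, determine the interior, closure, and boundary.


int(A) = ∅, cl(A) = {kilo, mike}, ∂A = {kilo, mike}.

Closed sets in (X, τ) are complements of opens:
  closed(X, τ) = {∅, {mike}, {kilo, mike}, {kilo, lima, mike}}.
int(A) = ⋃ {U ∈ τ : U ⊆ A}. Opens contained in A: ∅.
Taking the union of these: int(A) = ∅.
cl(A) = ⋂ {C closed : A ⊆ C}. Closed sets containing A: {kilo, mike}, {kilo, lima, mike}.
Intersecting these: cl(A) = {kilo, mike}.
∂A = cl(A) ∖ int(A) = {kilo, mike} ∖ ∅ = {kilo, mike}.


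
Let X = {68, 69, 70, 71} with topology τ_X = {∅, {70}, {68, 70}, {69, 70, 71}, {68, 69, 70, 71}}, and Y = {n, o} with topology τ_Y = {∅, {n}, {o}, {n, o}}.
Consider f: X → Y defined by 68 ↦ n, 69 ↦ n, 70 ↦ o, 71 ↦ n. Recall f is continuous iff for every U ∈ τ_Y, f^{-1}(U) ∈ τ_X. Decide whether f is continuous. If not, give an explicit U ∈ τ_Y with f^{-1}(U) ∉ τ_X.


f is NOT continuous.

Compute f^{-1}(U) for each U ∈ τ_Y:
  U = ∅: f^{-1}(U) = ∅ ∈ τ_X ✓.
  U = {n}: f^{-1}(U) = {68, 69, 71} ∉ τ_X ✗.
  U = {o}: f^{-1}(U) = {70} ∈ τ_X ✓.
  U = {n, o}: f^{-1}(U) = {68, 69, 70, 71} ∈ τ_X ✓.
Found U = {n} with f^{-1}(U) = {68, 69, 71} not in τ_X. Therefore f is NOT continuous.


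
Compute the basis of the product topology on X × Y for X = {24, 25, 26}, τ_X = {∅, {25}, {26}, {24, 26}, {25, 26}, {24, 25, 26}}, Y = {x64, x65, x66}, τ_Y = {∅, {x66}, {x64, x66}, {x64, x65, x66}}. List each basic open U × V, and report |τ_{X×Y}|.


Basis B = {∅ × ∅, {25} × {x66}, {26} × {x66}, {24, 26} × {x66}, {25} × {x64, x66}, {25, 26} × {x66}, {26} × {x64, x66}, {24, 25, 26} × {x66}, {25} × {x64, x65, x66}, {26} × {x64, x65, x66}, {24, 26} × {x64, x66}, {25, 26} × {x64, x66}, {24, 26} × {x64, x65, x66}, {24, 25, 26} × {x64, x66}, {25, 26} × {x64, x65, x66}, {24, 25, 26} × {x64, x65, x66}}; |τ_{X×Y}| = 40.

Enumerate products U × V with U ∈ τ_X, V ∈ τ_Y (deduplicated):
  ∅ × ∅ = {} (∅)
  {25} × {x66} = {(25,x66)}
  {26} × {x66} = {(26,x66)}
  {24, 26} × {x66} = {(24,x66), (26,x66)}
  {25} × {x64, x66} = {(25,x64), (25,x66)}
  {25, 26} × {x66} = {(25,x66), (26,x66)}
  {26} × {x64, x66} = {(26,x64), (26,x66)}
  {24, 25, 26} × {x66} = {(24,x66), (25,x66), (26,x66)}
  {25} × {x64, x65, x66} = {(25,x64), (25,x65), (25,x66)}
  {26} × {x64, x65, x66} = {(26,x64), (26,x65), (26,x66)}
  {24, 26} × {x64, x66} = {(24,x64), (24,x66), (26,x64), (26,x66)}
  {25, 26} × {x64, x66} = {(25,x64), (25,x66), (26,x64), (26,x66)}
  {24, 26} × {x64, x65, x66} = {(24,x64), (24,x65), (24,x66), (26,x64), (26,x65), (26,x66)}
  {24, 25, 26} × {x64, x66} = {(24,x64), (24,x66), (25,x64), (25,x66), (26,x64), (26,x66)}
  {25, 26} × {x64, x65, x66} = {(25,x64), (25,x65), (25,x66), (26,x64), (26,x65), (26,x66)}
  {24, 25, 26} × {x64, x65, x66} = {(24,x64), (24,x65), (24,x66), (25,x64), (25,x65), (25,x66), (26,x64), (26,x65), (26,x66)}
These 16 distinct sets form the basis B.
Close under arbitrary unions to get τ_{X×Y}; counting gives |τ_{X×Y}| = 40.


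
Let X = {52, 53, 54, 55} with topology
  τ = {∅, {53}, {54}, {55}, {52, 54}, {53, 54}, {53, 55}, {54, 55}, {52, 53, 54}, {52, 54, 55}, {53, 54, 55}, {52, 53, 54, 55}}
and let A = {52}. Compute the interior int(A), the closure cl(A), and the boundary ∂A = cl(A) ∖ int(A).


int(A) = ∅, cl(A) = {52}, ∂A = {52}.

Closed sets in (X, τ) are complements of opens:
  closed(X, τ) = {∅, {52}, {53}, {55}, {52, 53}, {52, 54}, {52, 55}, {53, 55}, {52, 53, 54}, {52, 53, 55}, {52, 54, 55}, {52, 53, 54, 55}}.
int(A) = ⋃ {U ∈ τ : U ⊆ A}. Opens contained in A: ∅.
Taking the union of these: int(A) = ∅.
cl(A) = ⋂ {C closed : A ⊆ C}. Closed sets containing A: {52}, {52, 53}, {52, 54}, {52, 55}, {52, 53, 54}, {52, 53, 55}, {52, 54, 55}, {52, 53, 54, 55}.
Intersecting these: cl(A) = {52}.
∂A = cl(A) ∖ int(A) = {52} ∖ ∅ = {52}.


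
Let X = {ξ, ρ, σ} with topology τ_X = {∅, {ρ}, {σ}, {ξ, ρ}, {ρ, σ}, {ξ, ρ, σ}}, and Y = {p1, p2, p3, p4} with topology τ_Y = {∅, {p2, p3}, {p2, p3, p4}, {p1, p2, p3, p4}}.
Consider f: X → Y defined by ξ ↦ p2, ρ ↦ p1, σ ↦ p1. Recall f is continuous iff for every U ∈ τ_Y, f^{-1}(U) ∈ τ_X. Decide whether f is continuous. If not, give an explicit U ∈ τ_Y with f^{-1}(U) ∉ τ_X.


f is NOT continuous.

Compute f^{-1}(U) for each U ∈ τ_Y:
  U = ∅: f^{-1}(U) = ∅ ∈ τ_X ✓.
  U = {p2, p3}: f^{-1}(U) = {ξ} ∉ τ_X ✗.
  U = {p2, p3, p4}: f^{-1}(U) = {ξ} ∉ τ_X ✗.
  U = {p1, p2, p3, p4}: f^{-1}(U) = {ξ, ρ, σ} ∈ τ_X ✓.
Found U = {p2, p3} with f^{-1}(U) = {ξ} not in τ_X. Therefore f is NOT continuous.


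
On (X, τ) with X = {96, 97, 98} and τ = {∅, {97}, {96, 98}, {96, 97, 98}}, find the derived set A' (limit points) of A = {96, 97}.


A' = {98}

For each x ∈ X, list the open sets U ∈ τ with x ∈ U, then check whether U ∩ (A ∖ {x}) ≠ ∅ for every such U.
  x = 96: open {96, 98} ∋ x has {96, 98} ∩ (A ∖ {96}) = ∅, so x is NOT a limit point.
  x = 97: open {97} ∋ x has {97} ∩ (A ∖ {97}) = ∅, so x is NOT a limit point.
  x = 98: opens ∋ x are {96, 98}, {96, 97, 98}; each meets A ∖ {98}, so x IS a limit point.
Collecting: A' = {98}.


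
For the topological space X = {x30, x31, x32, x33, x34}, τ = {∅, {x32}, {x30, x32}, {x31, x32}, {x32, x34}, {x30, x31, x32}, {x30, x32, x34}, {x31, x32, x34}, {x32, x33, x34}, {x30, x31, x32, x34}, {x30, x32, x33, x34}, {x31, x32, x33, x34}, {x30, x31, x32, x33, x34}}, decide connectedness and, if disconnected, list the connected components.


(X, τ) is connected.

Find clopen sets (U ∈ τ with X ∖ U ∈ τ):
  U = ∅, X ∖ U = {x30, x31, x32, x33, x34} — both open, so U is clopen.
  U = {x30, x31, x32, x33, x34}, X ∖ U = ∅ — both open, so U is clopen.
Only trivial clopens (∅ and X) exist, so (X, τ) is connected.
Compute connected components by grouping points that agree on all clopens:
  component: {x30, x31, x32, x33, x34}


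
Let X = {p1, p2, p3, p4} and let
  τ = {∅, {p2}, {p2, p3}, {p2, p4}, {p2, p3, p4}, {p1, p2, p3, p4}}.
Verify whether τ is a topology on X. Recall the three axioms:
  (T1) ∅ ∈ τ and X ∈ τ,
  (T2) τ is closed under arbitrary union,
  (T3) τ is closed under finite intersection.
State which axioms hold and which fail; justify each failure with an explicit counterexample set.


τ IS a topology on X.

Axiom (T1): ∅ ∈ τ? Yes; X ∈ τ? Yes.
Axiom (T2/T3): check pairwise unions and intersections of members of τ.
All pairwise intersections and unions checked — each lies in τ. Therefore τ satisfies (T1), (T2), (T3): it IS a topology on X.


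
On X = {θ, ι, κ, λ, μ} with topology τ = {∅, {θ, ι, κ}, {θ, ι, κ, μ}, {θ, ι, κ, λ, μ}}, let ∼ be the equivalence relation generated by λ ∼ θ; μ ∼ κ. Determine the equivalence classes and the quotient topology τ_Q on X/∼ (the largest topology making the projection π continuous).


X/∼ = {[θ=λ], [ι], [κ=μ]}; |τ_Q| = 2.

Equivalence classes: [θ=λ], [ι], [κ=μ].
Quotient map π: X → X/∼ sends θ ↦ [θ=λ], ι ↦ [ι], κ ↦ [κ=μ], λ ↦ [θ=λ], μ ↦ [κ=μ].
For each subset V ⊆ X/∼, compute π^{-1}(V) ⊆ X and check whether π^{-1}(V) ∈ τ. V is open in τ_Q iff π^{-1}(V) ∈ τ.
  V = {}: π^{-1}(V) = ∅ ∈ τ ✓.
  V = {[θ=λ]}: π^{-1}(V) = {θ, λ} ∉ τ ✗.
  V = {[ι]}: π^{-1}(V) = {ι} ∉ τ ✗.
  V = {[θ=λ], [ι]}: π^{-1}(V) = {θ, ι, λ} ∉ τ ✗.
  V = {[κ=μ]}: π^{-1}(V) = {κ, μ} ∉ τ ✗.
  V = {[θ=λ], [κ=μ]}: π^{-1}(V) = {θ, κ, λ, μ} ∉ τ ✗.
  V = {[ι], [κ=μ]}: π^{-1}(V) = {ι, κ, μ} ∉ τ ✗.
  V = {[θ=λ], [ι], [κ=μ]}: π^{-1}(V) = {θ, ι, κ, λ, μ} ∈ τ ✓.
Open sets in the quotient: τ_Q = {{}, {[θ=λ], [ι], [κ=μ]}} (2 elements).


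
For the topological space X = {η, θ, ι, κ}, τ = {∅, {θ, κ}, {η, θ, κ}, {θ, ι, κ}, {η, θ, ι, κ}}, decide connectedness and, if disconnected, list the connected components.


(X, τ) is connected.

Find clopen sets (U ∈ τ with X ∖ U ∈ τ):
  U = ∅, X ∖ U = {η, θ, ι, κ} — both open, so U is clopen.
  U = {η, θ, ι, κ}, X ∖ U = ∅ — both open, so U is clopen.
Only trivial clopens (∅ and X) exist, so (X, τ) is connected.
Compute connected components by grouping points that agree on all clopens:
  component: {η, θ, ι, κ}


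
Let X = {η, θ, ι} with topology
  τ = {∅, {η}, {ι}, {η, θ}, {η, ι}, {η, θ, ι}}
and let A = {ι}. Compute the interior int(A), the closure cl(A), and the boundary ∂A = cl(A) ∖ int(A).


int(A) = {ι}, cl(A) = {ι}, ∂A = ∅.

Closed sets in (X, τ) are complements of opens:
  closed(X, τ) = {∅, {θ}, {ι}, {η, θ}, {θ, ι}, {η, θ, ι}}.
int(A) = ⋃ {U ∈ τ : U ⊆ A}. Opens contained in A: ∅, {ι}.
Taking the union of these: int(A) = {ι}.
cl(A) = ⋂ {C closed : A ⊆ C}. Closed sets containing A: {ι}, {θ, ι}, {η, θ, ι}.
Intersecting these: cl(A) = {ι}.
∂A = cl(A) ∖ int(A) = {ι} ∖ {ι} = ∅.


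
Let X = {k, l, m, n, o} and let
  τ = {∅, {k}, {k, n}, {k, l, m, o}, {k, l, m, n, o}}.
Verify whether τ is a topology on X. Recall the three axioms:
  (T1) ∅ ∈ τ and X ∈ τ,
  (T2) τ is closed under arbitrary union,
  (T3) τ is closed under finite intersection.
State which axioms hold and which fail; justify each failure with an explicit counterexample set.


τ IS a topology on X.

Axiom (T1): ∅ ∈ τ? Yes; X ∈ τ? Yes.
Axiom (T2/T3): check pairwise unions and intersections of members of τ.
All pairwise intersections and unions checked — each lies in τ. Therefore τ satisfies (T1), (T2), (T3): it IS a topology on X.


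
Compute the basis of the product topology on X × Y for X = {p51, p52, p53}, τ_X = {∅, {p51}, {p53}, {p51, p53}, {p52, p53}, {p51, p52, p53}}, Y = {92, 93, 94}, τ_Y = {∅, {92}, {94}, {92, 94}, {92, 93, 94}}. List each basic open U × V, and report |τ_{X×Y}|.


Basis B = {∅ × ∅, {p51} × {92}, {p51} × {94}, {p53} × {92}, {p53} × {94}, {p51} × {92, 94}, {p51, p53} × {92}, {p51, p53} × {94}, {p52, p53} × {92}, {p52, p53} × {94}, {p53} × {92, 94}, {p51} × {92, 93, 94}, {p51, p52, p53} × {92}, {p51, p52, p53} × {94}, {p53} × {92, 93, 94}, {p51, p53} × {92, 94}, {p52, p53} × {92, 94}, {p51, p53} × {92, 93, 94}, {p51, p52, p53} × {92, 94}, {p52, p53} × {92, 93, 94}, {p51, p52, p53} × {92, 93, 94}}; |τ_{X×Y}| = 70.

Enumerate products U × V with U ∈ τ_X, V ∈ τ_Y (deduplicated):
  ∅ × ∅ = {} (∅)
  {p51} × {92} = {(p51,92)}
  {p51} × {94} = {(p51,94)}
  {p53} × {92} = {(p53,92)}
  {p53} × {94} = {(p53,94)}
  {p51} × {92, 94} = {(p51,92), (p51,94)}
  {p51, p53} × {92} = {(p51,92), (p53,92)}
  {p51, p53} × {94} = {(p51,94), (p53,94)}
  {p52, p53} × {92} = {(p52,92), (p53,92)}
  {p52, p53} × {94} = {(p52,94), (p53,94)}
  {p53} × {92, 94} = {(p53,92), (p53,94)}
  {p51} × {92, 93, 94} = {(p51,92), (p51,93), (p51,94)}
  {p51, p52, p53} × {92} = {(p51,92), (p52,92), (p53,92)}
  {p51, p52, p53} × {94} = {(p51,94), (p52,94), (p53,94)}
  {p53} × {92, 93, 94} = {(p53,92), (p53,93), (p53,94)}
  {p51, p53} × {92, 94} = {(p51,92), (p51,94), (p53,92), (p53,94)}
  {p52, p53} × {92, 94} = {(p52,92), (p52,94), (p53,92), (p53,94)}
  {p51, p53} × {92, 93, 94} = {(p51,92), (p51,93), (p51,94), (p53,92), (p53,93), (p53,94)}
  {p51, p52, p53} × {92, 94} = {(p51,92), (p51,94), (p52,92), (p52,94), (p53,92), (p53,94)}
  {p52, p53} × {92, 93, 94} = {(p52,92), (p52,93), (p52,94), (p53,92), (p53,93), (p53,94)}
  {p51, p52, p53} × {92, 93, 94} = {(p51,92), (p51,93), (p51,94), (p52,92), (p52,93), (p52,94), (p53,92), (p53,93), (p53,94)}
These 21 distinct sets form the basis B.
Close under arbitrary unions to get τ_{X×Y}; counting gives |τ_{X×Y}| = 70.
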